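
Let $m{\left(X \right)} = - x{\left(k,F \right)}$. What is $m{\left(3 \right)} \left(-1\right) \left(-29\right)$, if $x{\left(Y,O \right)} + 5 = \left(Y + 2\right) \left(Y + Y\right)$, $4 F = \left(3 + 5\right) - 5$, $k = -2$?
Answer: $145$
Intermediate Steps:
$F = \frac{3}{4}$ ($F = \frac{\left(3 + 5\right) - 5}{4} = \frac{8 - 5}{4} = \frac{1}{4} \cdot 3 = \frac{3}{4} \approx 0.75$)
$x{\left(Y,O \right)} = -5 + 2 Y \left(2 + Y\right)$ ($x{\left(Y,O \right)} = -5 + \left(Y + 2\right) \left(Y + Y\right) = -5 + \left(2 + Y\right) 2 Y = -5 + 2 Y \left(2 + Y\right)$)
$m{\left(X \right)} = 5$ ($m{\left(X \right)} = - (-5 + 2 \left(-2\right)^{2} + 4 \left(-2\right)) = - (-5 + 2 \cdot 4 - 8) = - (-5 + 8 - 8) = \left(-1\right) \left(-5\right) = 5$)
$m{\left(3 \right)} \left(-1\right) \left(-29\right) = 5 \left(-1\right) \left(-29\right) = \left(-5\right) \left(-29\right) = 145$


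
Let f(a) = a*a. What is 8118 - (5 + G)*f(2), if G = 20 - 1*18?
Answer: 8090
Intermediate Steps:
G = 2 (G = 20 - 18 = 2)
f(a) = a²
8118 - (5 + G)*f(2) = 8118 - (5 + 2)*2² = 8118 - 7*4 = 8118 - 1*28 = 8118 - 28 = 8090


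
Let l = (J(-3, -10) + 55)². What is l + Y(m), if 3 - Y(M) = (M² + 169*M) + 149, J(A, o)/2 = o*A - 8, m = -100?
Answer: 16555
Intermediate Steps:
J(A, o) = -16 + 2*A*o (J(A, o) = 2*(o*A - 8) = 2*(A*o - 8) = 2*(-8 + A*o) = -16 + 2*A*o)
Y(M) = -146 - M² - 169*M (Y(M) = 3 - ((M² + 169*M) + 149) = 3 - (149 + M² + 169*M) = 3 + (-149 - M² - 169*M) = -146 - M² - 169*M)
l = 9801 (l = ((-16 + 2*(-3)*(-10)) + 55)² = ((-16 + 60) + 55)² = (44 + 55)² = 99² = 9801)
l + Y(m) = 9801 + (-146 - 1*(-100)² - 169*(-100)) = 9801 + (-146 - 1*10000 + 16900) = 9801 + (-146 - 10000 + 16900) = 9801 + 6754 = 16555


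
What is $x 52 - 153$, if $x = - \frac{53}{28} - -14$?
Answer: $\frac{3336}{7} \approx 476.57$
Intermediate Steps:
$x = \frac{339}{28}$ ($x = \left(-53\right) \frac{1}{28} + 14 = - \frac{53}{28} + 14 = \frac{339}{28} \approx 12.107$)
$x 52 - 153 = \frac{339}{28} \cdot 52 - 153 = \frac{4407}{7} - 153 = \frac{3336}{7}$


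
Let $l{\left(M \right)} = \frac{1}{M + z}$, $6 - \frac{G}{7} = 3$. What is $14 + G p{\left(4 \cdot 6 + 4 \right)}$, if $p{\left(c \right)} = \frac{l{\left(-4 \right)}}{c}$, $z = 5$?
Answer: $\frac{59}{4} \approx 14.75$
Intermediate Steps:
$G = 21$ ($G = 42 - 21 = 21$)
$l{\left(M \right)} = \frac{1}{5 + M}$ ($l{\left(M \right)} = \frac{1}{M + 5} = \frac{1}{5 + M}$)
$p{\left(c \right)} = \frac{1}{c}$ ($p{\left(c \right)} = \frac{1}{\left(5 - 4\right) c} = \frac{1}{1 c} = 1 \frac{1}{c} = \frac{1}{c}$)
$14 + G p{\left(4 \cdot 6 + 4 \right)} = 14 + \frac{21}{4 \cdot 6 + 4} = 14 + \frac{21}{24 + 4} = 14 + \frac{21}{28} = 14 + 21 \cdot \frac{1}{28} = 14 + \frac{3}{4} = \frac{59}{4}$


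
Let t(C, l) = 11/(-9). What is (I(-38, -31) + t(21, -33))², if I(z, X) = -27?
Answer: 64516/81 ≈ 796.49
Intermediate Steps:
t(C, l) = -11/9 (t(C, l) = 11*(-⅑) = -11/9)
(I(-38, -31) + t(21, -33))² = (-27 - 11/9)² = (-254/9)² = 64516/81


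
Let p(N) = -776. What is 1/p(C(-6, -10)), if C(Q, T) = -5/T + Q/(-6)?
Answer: -1/776 ≈ -0.0012887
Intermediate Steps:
C(Q, T) = -5/T - Q/6 (C(Q, T) = -5/T + Q*(-⅙) = -5/T - Q/6)
1/p(C(-6, -10)) = 1/(-776) = -1/776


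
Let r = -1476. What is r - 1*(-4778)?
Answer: 3302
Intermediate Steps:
r - 1*(-4778) = -1476 - 1*(-4778) = -1476 + 4778 = 3302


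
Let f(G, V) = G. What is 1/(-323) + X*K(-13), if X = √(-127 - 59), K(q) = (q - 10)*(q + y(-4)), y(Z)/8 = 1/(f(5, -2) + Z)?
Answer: -1/323 + 115*I*√186 ≈ -0.003096 + 1568.4*I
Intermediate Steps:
y(Z) = 8/(5 + Z)
K(q) = (-10 + q)*(8 + q) (K(q) = (q - 10)*(q + 8/(5 - 4)) = (-10 + q)*(q + 8/1) = (-10 + q)*(q + 8*1) = (-10 + q)*(q + 8) = (-10 + q)*(8 + q))
X = I*√186 (X = √(-186) = I*√186 ≈ 13.638*I)
1/(-323) + X*K(-13) = 1/(-323) + (I*√186)*(-80 + (-13)² - 2*(-13)) = -1/323 + (I*√186)*(-80 + 169 + 26) = -1/323 + (I*√186)*115 = -1/323 + 115*I*√186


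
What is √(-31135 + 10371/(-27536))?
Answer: I*√1475488561051/6884 ≈ 176.45*I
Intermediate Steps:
√(-31135 + 10371/(-27536)) = √(-31135 + 10371*(-1/27536)) = √(-31135 - 10371/27536) = √(-857343731/27536) = I*√1475488561051/6884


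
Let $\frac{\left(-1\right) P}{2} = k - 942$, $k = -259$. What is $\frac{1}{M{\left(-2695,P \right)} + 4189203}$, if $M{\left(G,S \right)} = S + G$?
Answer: $\frac{1}{4188910} \approx 2.3873 \cdot 10^{-7}$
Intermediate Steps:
$P = 2402$ ($P = - 2 \left(-259 - 942\right) = \left(-2\right) \left(-1201\right) = 2402$)
$M{\left(G,S \right)} = G + S$
$\frac{1}{M{\left(-2695,P \right)} + 4189203} = \frac{1}{\left(-2695 + 2402\right) + 4189203} = \frac{1}{-293 + 4189203} = \frac{1}{4188910}$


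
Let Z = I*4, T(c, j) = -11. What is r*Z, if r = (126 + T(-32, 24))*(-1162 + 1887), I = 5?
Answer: 1667500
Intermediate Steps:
r = 83375 (r = (126 - 11)*(-1162 + 1887) = 115*725 = 83375)
Z = 20 (Z = 5*4 = 20)
r*Z = 83375*20 = 1667500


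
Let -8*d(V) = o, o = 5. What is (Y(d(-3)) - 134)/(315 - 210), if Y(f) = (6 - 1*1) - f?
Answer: -1027/840 ≈ -1.2226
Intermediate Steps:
d(V) = -5/8 (d(V) = -⅛*5 = -5/8)
Y(f) = 5 - f (Y(f) = (6 - 1) - f = 5 - f)
(Y(d(-3)) - 134)/(315 - 210) = ((5 - 1*(-5/8)) - 134)/(315 - 210) = ((5 + 5/8) - 134)/105 = (45/8 - 134)/105 = (1/105)*(-1027/8) = -1027/840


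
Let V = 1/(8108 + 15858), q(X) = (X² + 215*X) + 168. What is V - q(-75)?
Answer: 247616713/23966 ≈ 10332.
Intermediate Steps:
q(X) = 168 + X² + 215*X
V = 1/23966 ≈ 4.1726e-5
V - q(-75) = 1/23966 - (168 + (-75)² + 215*(-75)) = 1/23966 - (168 + 5625 - 16125) = 1/23966 - 1*(-10332) = 1/23966 + 10332 = 247616713/23966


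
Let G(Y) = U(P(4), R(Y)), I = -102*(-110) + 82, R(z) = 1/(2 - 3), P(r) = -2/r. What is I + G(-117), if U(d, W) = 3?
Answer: 11305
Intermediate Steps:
R(z) = -1 (R(z) = 1/(-1) = -1)
I = 11302 (I = 11220 + 82 = 11302)
G(Y) = 3
I + G(-117) = 11302 + 3 = 11305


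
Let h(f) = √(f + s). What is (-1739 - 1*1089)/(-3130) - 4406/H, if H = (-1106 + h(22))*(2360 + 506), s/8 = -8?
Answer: 177321062679/195955592165 + 2203*I*√42/1752957374 ≈ 0.9049 + 8.1446e-6*I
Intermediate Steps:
s = -64 (s = 8*(-8) = -64)
h(f) = √(-64 + f) (h(f) = √(f - 64) = √(-64 + f))
H = -3169796 + 2866*I*√42 (H = (-1106 + √(-64 + 22))*(2360 + 506) = (-1106 + √(-42))*2866 = (-1106 + I*√42)*2866 = -3169796 + 2866*I*√42 ≈ -3.1698e+6 + 18574.0*I)
(-1739 - 1*1089)/(-3130) - 4406/H = (-1739 - 1*1089)/(-3130) - 4406/(-3169796 + 2866*I*√42) = (-1739 - 1089)*(-1/3130) - 4406/(-3169796 + 2866*I*√42) = -2828*(-1/3130) - 4406/(-3169796 + 2866*I*√42) = 1414/1565 - 4406/(-3169796 + 2866*I*√42)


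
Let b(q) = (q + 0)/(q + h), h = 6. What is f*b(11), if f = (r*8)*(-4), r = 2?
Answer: -704/17 ≈ -41.412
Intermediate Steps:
b(q) = q/(6 + q) (b(q) = (q + 0)/(q + 6) = q/(6 + q))
f = -64 (f = (2*8)*(-4) = 16*(-4) = -64)
f*b(11) = -704/(6 + 11) = -704/17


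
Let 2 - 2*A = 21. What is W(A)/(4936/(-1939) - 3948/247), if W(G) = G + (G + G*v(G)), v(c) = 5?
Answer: 63698089/17748728 ≈ 3.5889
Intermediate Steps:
A = -19/2 (A = 1 - 1/2*21 = 1 - 21/2 = -19/2 ≈ -9.5000)
W(G) = 7*G (W(G) = G + (G + G*5) = G + (G + 5*G) = G + 6*G = 7*G)
W(A)/(4936/(-1939) - 3948/247) = (7*(-19/2))/(4936/(-1939) - 3948/247) = -133/(2*(4936*(-1/1939) - 3948*1/247)) = -133/(2*(-4936/1939 - 3948/247)) = -133/(2*(-8874364/478933)) = -133/2*(-478933/8874364) = 63698089/17748728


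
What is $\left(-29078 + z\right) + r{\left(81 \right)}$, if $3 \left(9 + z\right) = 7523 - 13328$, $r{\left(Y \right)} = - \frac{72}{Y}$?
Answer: $- \frac{279206}{9} \approx -31023.0$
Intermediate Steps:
$z = -1944$ ($z = -9 + \frac{7523 - 13328}{3} = -9 + \frac{1}{3} \left(-5805\right) = -9 - 1935 = -1944$)
$\left(-29078 + z\right) + r{\left(81 \right)} = \left(-29078 - 1944\right) - \frac{72}{81} = -31022 - \frac{8}{9} = - \frac{279206}{9}$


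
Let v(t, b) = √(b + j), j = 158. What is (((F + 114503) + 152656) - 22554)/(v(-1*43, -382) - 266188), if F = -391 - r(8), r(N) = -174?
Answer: -4065822059/4428503223 - 61097*I*√14/4428503223 ≈ -0.9181 - 5.1621e-5*I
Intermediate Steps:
v(t, b) = √(158 + b) (v(t, b) = √(b + 158) = √(158 + b))
F = -217 (F = -391 - 1*(-174) = -391 + 174 = -217)
(((F + 114503) + 152656) - 22554)/(v(-1*43, -382) - 266188) = (((-217 + 114503) + 152656) - 22554)/(√(158 - 382) - 266188) = ((114286 + 152656) - 22554)/(√(-224) - 266188) = (266942 - 22554)/(4*I*√14 - 266188) = 244388/(-266188 + 4*I*√14)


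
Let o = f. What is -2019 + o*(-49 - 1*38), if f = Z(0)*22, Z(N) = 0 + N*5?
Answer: -2019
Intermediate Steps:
Z(N) = 5*N (Z(N) = 0 + 5*N = 5*N)
f = 0 (f = (5*0)*22 = 0*22 = 0)
o = 0
-2019 + o*(-49 - 1*38) = -2019 + 0*(-49 - 1*38) = -2019 + 0*(-49 - 38) = -2019 + 0*(-87) = -2019 + 0 = -2019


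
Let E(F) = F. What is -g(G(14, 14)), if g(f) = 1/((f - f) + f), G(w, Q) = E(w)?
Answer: -1/14 ≈ -0.071429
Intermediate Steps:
G(w, Q) = w
g(f) = 1/f (g(f) = 1/(0 + f) = 1/f)
-g(G(14, 14)) = -1/14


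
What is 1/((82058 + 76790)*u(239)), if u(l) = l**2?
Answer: 1/9073556608 ≈ 1.1021e-10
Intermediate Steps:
1/((82058 + 76790)*u(239)) = 1/((82058 + 76790)*(239**2)) = 1/(158848*57121) = (1/158848)*(1/57121) = 1/9073556608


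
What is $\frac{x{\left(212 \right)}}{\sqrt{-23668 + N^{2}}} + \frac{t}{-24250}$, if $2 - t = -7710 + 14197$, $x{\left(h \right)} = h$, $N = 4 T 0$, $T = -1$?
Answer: $\frac{1297}{4850} - \frac{106 i \sqrt{5917}}{5917} \approx 0.26742 - 1.378 i$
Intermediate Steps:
$N = 0$ ($N = 4 \left(-1\right) 0 = \left(-4\right) 0 = 0$)
$t = -6485$ ($t = 2 - \left(-7710 + 14197\right) = 2 - 6487 = -6485$)
$\frac{x{\left(212 \right)}}{\sqrt{-23668 + N^{2}}} + \frac{t}{-24250} = \frac{212}{\sqrt{-23668 + 0^{2}}} - \frac{6485}{-24250} = \frac{212}{\sqrt{-23668 + 0}} - - \frac{1297}{4850} = \frac{212}{\sqrt{-23668}} + \frac{1297}{4850} = \frac{212}{2 i \sqrt{5917}} + \frac{1297}{4850} = 212 \left(- \frac{i \sqrt{5917}}{11834}\right) + \frac{1297}{4850} = - \frac{106 i \sqrt{5917}}{5917} + \frac{1297}{4850} = \frac{1297}{4850} - \frac{106 i \sqrt{5917}}{5917}$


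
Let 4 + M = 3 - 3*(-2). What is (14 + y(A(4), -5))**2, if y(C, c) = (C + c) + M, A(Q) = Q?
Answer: 324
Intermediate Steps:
M = 5 (M = -4 + (3 - 3*(-2)) = -4 + (3 + 6) = -4 + 9 = 5)
y(C, c) = 5 + C + c (y(C, c) = (C + c) + 5 = 5 + C + c)
(14 + y(A(4), -5))**2 = (14 + (5 + 4 - 5))**2 = (14 + 4)**2 = 18**2 = 324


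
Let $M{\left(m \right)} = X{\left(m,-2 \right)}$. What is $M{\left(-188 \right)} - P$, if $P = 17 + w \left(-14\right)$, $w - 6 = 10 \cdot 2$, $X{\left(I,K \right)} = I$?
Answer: $159$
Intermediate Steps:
$w = 26$ ($w = 6 + 10 \cdot 2 = 6 + 20 = 26$)
$M{\left(m \right)} = m$
$P = -347$ ($P = 17 + 26 \left(-14\right) = 17 - 364 = -347$)
$M{\left(-188 \right)} - P = -188 - -347 = -188 + 347 = 159$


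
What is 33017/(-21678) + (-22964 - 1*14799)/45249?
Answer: -770870849/326969274 ≈ -2.3576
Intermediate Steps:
33017/(-21678) + (-22964 - 1*14799)/45249 = 33017*(-1/21678) + (-22964 - 14799)*(1/45249) = -33017/21678 - 37763*1/45249 = -33017/21678 - 37763/45249 = -770870849/326969274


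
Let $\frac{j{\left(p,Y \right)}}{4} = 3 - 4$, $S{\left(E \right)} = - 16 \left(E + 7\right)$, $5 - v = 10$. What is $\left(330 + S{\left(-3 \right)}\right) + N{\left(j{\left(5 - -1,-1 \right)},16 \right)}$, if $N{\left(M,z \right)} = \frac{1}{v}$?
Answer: $\frac{1329}{5} \approx 265.8$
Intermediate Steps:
$v = -5$ ($v = 5 - 10 = -5$)
$S{\left(E \right)} = -112 - 16 E$ ($S{\left(E \right)} = - 16 \left(7 + E\right) = -112 - 16 E$)
$j{\left(p,Y \right)} = -4$ ($j{\left(p,Y \right)} = 4 \left(3 - 4\right) = 4 \left(-1\right) = -4$)
$N{\left(M,z \right)} = - \frac{1}{5}$ ($N{\left(M,z \right)} = \frac{1}{-5} = - \frac{1}{5}$)
$\left(330 + S{\left(-3 \right)}\right) + N{\left(j{\left(5 - -1,-1 \right)},16 \right)} = \left(330 - 64\right) - \frac{1}{5} = 266 - \frac{1}{5} = \frac{1329}{5}$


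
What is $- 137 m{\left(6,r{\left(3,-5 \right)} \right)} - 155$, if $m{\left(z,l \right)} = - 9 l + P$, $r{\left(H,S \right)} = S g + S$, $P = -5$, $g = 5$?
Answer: $-36460$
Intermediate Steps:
$r{\left(H,S \right)} = 6 S$ ($r{\left(H,S \right)} = S 5 + S = 5 S + S = 6 S$)
$m{\left(z,l \right)} = -5 - 9 l$ ($m{\left(z,l \right)} = - 9 l - 5 = -5 - 9 l$)
$- 137 m{\left(6,r{\left(3,-5 \right)} \right)} - 155 = - 137 \left(-5 - 9 \cdot 6 \left(-5\right)\right) - 155 = - 137 \left(-5 - -270\right) - 155 = - 137 \left(-5 + 270\right) - 155 = \left(-137\right) 265 - 155 = -36305 - 155 = -36460$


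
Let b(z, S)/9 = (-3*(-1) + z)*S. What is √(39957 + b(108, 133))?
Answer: 2*√43206 ≈ 415.72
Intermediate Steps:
b(z, S) = 9*S*(3 + z) (b(z, S) = 9*((-3*(-1) + z)*S) = 9*((3 + z)*S) = 9*(S*(3 + z)) = 9*S*(3 + z))
√(39957 + b(108, 133)) = √(39957 + 9*133*(3 + 108)) = √(39957 + 9*133*111) = √(39957 + 132867) = √172824 = 2*√43206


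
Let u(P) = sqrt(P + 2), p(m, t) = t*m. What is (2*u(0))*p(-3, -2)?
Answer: 12*sqrt(2) ≈ 16.971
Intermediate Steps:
p(m, t) = m*t
u(P) = sqrt(2 + P)
(2*u(0))*p(-3, -2) = (2*sqrt(2 + 0))*(-3*(-2)) = (2*sqrt(2))*6 = 12*sqrt(2)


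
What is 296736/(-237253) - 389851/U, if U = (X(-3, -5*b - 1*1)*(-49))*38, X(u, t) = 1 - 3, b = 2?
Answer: -37039321/349636 ≈ -105.94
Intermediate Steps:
X(u, t) = -2
U = 3724 (U = -2*(-49)*38 = 98*38 = 3724)
296736/(-237253) - 389851/U = 296736/(-237253) - 389851/3724 = 296736*(-1/237253) - 389851*1/3724 = -296736/237253 - 55693/532 = -37039321/349636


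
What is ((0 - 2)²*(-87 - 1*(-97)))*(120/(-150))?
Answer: -32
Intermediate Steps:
((0 - 2)²*(-87 - 1*(-97)))*(120/(-150)) = ((-2)²*(-87 + 97))*(120*(-1/150)) = (4*10)*(-⅘) = 40*(-⅘) = -32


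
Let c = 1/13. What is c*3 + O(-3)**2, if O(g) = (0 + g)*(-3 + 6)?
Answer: 1056/13 ≈ 81.231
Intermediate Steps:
O(g) = 3*g (O(g) = g*3 = 3*g)
c = 1/13 ≈ 0.076923
c*3 + O(-3)**2 = (1/13)*3 + (3*(-3))**2 = 3/13 + (-9)**2 = 3/13 + 81 = 1056/13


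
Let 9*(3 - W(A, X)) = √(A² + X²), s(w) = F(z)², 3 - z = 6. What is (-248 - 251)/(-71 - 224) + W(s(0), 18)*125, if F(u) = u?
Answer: 111124/295 - 125*√5 ≈ 97.183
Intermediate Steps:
z = -3 (z = 3 - 1*6 = 3 - 6 = -3)
s(w) = 9 (s(w) = (-3)² = 9)
W(A, X) = 3 - √(A² + X²)/9
(-248 - 251)/(-71 - 224) + W(s(0), 18)*125 = (-248 - 251)/(-71 - 224) + (3 - √(9² + 18²)/9)*125 = -499/(-295) + (3 - √(81 + 324)/9)*125 = -499*(-1/295) + (3 - √5)*125 = 499/295 + (3 - √5)*125 = 499/295 + (375 - 125*√5) = 111124/295 - 125*√5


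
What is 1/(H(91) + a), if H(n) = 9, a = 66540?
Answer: 1/66549 ≈ 1.5027e-5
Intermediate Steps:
1/(H(91) + a) = 1/(9 + 66540) = 1/66549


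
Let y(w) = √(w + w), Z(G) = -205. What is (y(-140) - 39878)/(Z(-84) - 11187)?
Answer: 19939/5696 - I*√70/5696 ≈ 3.5005 - 0.0014689*I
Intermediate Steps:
y(w) = √2*√w (y(w) = √(2*w) = √2*√w)
(y(-140) - 39878)/(Z(-84) - 11187) = (√2*√(-140) - 39878)/(-205 - 11187) = (√2*(2*I*√35) - 39878)/(-11392) = (2*I*√70 - 39878)*(-1/11392) = (-39878 + 2*I*√70)*(-1/11392) = 19939/5696 - I*√70/5696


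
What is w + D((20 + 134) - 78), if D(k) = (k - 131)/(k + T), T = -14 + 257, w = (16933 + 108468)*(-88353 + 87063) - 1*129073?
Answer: -4694994532/29 ≈ -1.6190e+8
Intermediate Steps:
w = -161896363 (w = 125401*(-1290) - 129073 = -161767290 - 129073 = -161896363)
T = 243
D(k) = (-131 + k)/(243 + k) (D(k) = (k - 131)/(k + 243) = (-131 + k)/(243 + k))
w + D((20 + 134) - 78) = -161896363 + (-131 + ((20 + 134) - 78))/(243 + ((20 + 134) - 78)) = -161896363 + (-131 + (154 - 78))/(243 + (154 - 78)) = -161896363 + (-131 + 76)/(243 + 76) = -161896363 - 55/319 = -161896363 + (1/319)*(-55) = -161896363 - 5/29 = -4694994532/29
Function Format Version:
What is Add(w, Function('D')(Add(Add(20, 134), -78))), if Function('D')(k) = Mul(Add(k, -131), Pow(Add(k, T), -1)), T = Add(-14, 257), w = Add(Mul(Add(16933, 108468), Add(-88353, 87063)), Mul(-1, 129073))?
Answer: Rational(-4694994532, 29) ≈ -1.6190e+8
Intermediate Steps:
w = -161896363 (w = Add(Mul(125401, -1290), -129073) = Add(-161767290, -129073) = -161896363)
T = 243
Function('D')(k) = Mul(Pow(Add(243, k), -1), Add(-131, k)) (Function('D')(k) = Mul(Add(k, -131), Pow(Add(k, 243), -1)) = Mul(Add(-131, k), Pow(Add(243, k), -1)) = Mul(Pow(Add(243, k), -1), Add(-131, k)))
Add(w, Function('D')(Add(Add(20, 134), -78))) = Add(-161896363, Mul(Pow(Add(243, Add(Add(20, 134), -78)), -1), Add(-131, Add(Add(20, 134), -78)))) = Add(-161896363, Mul(Pow(Add(243, Add(154, -78)), -1), Add(-131, Add(154, -78)))) = Add(-161896363, Mul(Pow(Add(243, 76), -1), Add(-131, 76))) = Add(-161896363, Mul(Pow(319, -1), -55)) = Add(-161896363, Mul(Rational(1, 319), -55)) = Add(-161896363, Rational(-5, 29)) = Rational(-4694994532, 29)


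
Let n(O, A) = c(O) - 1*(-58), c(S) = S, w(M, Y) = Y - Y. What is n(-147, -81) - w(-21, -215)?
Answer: -89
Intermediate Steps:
w(M, Y) = 0
n(O, A) = 58 + O (n(O, A) = O - 1*(-58) = O + 58 = 58 + O)
n(-147, -81) - w(-21, -215) = (58 - 147) - 1*0 = -89 + 0 = -89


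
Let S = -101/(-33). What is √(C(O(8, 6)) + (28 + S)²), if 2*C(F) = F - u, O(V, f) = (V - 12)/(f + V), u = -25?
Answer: √208560058/462 ≈ 31.259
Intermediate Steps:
S = 101/33 (S = -101*(-1/33) = 101/33 ≈ 3.0606)
O(V, f) = (-12 + V)/(V + f)
C(F) = 25/2 + F/2 (C(F) = (F - 1*(-25))/2 = (F + 25)/2 = (25 + F)/2 = 25/2 + F/2)
√(C(O(8, 6)) + (28 + S)²) = √((25/2 + ((-12 + 8)/(8 + 6))/2) + (28 + 101/33)²) = √((25/2 + (-4/14)/2) + (1025/33)²) = √((25/2 + ((1/14)*(-4))/2) + 1050625/1089) = √((25/2 + (½)*(-2/7)) + 1050625/1089) = √((25/2 - ⅐) + 1050625/1089) = √(173/14 + 1050625/1089) = √(14897147/15246) = √208560058/462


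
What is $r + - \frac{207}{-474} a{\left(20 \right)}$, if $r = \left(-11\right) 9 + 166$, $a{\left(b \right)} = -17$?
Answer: $\frac{9413}{158} \approx 59.576$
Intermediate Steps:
$r = 67$ ($r = -99 + 166 = 67$)
$r + - \frac{207}{-474} a{\left(20 \right)} = 67 + - \frac{207}{-474} \left(-17\right) = 67 + \left(-207\right) \left(- \frac{1}{474}\right) \left(-17\right) = 67 + \frac{69}{158} \left(-17\right) = 67 - \frac{1173}{158} = \frac{9413}{158}$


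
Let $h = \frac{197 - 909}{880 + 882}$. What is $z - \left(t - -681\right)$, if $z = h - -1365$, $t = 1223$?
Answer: $- \frac{475215}{881} \approx -539.4$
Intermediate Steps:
$h = - \frac{356}{881}$ ($h = - \frac{712}{1762} = \left(-712\right) \frac{1}{1762} = - \frac{356}{881} \approx -0.40409$)
$z = \frac{1202209}{881}$ ($z = - \frac{356}{881} - -1365 = - \frac{356}{881} + 1365 = \frac{1202209}{881} \approx 1364.6$)
$z - \left(t - -681\right) = \frac{1202209}{881} - \left(1223 - -681\right) = \frac{1202209}{881} - \left(1223 + 681\right) = \frac{1202209}{881} - 1904 = - \frac{475215}{881}$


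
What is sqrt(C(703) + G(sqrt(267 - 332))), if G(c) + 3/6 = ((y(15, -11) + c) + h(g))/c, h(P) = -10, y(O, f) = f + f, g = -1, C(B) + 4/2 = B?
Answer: sqrt(11855350 + 8320*I*sqrt(65))/130 ≈ 26.486 + 0.074929*I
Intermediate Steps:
C(B) = -2 + B
y(O, f) = 2*f
G(c) = -1/2 + (-32 + c)/c (G(c) = -1/2 + ((2*(-11) + c) - 10)/c = -1/2 + ((-22 + c) - 10)/c = -1/2 + (-32 + c)/c)
sqrt(C(703) + G(sqrt(267 - 332))) = sqrt((-2 + 703) + (-64 + sqrt(267 - 332))/(2*(sqrt(267 - 332)))) = sqrt(701 + (-64 + sqrt(-65))/(2*(sqrt(-65)))) = sqrt(701 + (-64 + I*sqrt(65))/(2*((I*sqrt(65))))) = sqrt(701 + (-I*sqrt(65)/65)*(-64 + I*sqrt(65))/2) = sqrt(701 - I*sqrt(65)*(-64 + I*sqrt(65))/130)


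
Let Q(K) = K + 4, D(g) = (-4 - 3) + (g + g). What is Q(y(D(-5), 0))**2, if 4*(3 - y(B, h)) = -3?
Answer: 961/16 ≈ 60.063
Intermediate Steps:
D(g) = -7 + 2*g
y(B, h) = 15/4 (y(B, h) = 3 - 1/4*(-3) = 3 + 3/4 = 15/4)
Q(K) = 4 + K
Q(y(D(-5), 0))**2 = (4 + 15/4)**2 = (31/4)**2 = 961/16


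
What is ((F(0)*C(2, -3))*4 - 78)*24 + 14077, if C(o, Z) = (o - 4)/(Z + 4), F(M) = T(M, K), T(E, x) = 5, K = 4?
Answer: 11245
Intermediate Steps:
F(M) = 5
C(o, Z) = (-4 + o)/(4 + Z)
((F(0)*C(2, -3))*4 - 78)*24 + 14077 = ((5*((-4 + 2)/(4 - 3)))*4 - 78)*24 + 14077 = ((5*(-2/1))*4 - 78)*24 + 14077 = ((5*(1*(-2)))*4 - 78)*24 + 14077 = ((5*(-2))*4 - 78)*24 + 14077 = (-10*4 - 78)*24 + 14077 = (-40 - 78)*24 + 14077 = -118*24 + 14077 = -2832 + 14077 = 11245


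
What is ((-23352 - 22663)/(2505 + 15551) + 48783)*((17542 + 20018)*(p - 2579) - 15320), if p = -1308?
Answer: -16075447428419540/2257 ≈ -7.1225e+12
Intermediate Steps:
((-23352 - 22663)/(2505 + 15551) + 48783)*((17542 + 20018)*(p - 2579) - 15320) = ((-23352 - 22663)/(2505 + 15551) + 48783)*((17542 + 20018)*(-1308 - 2579) - 15320) = (-46015/18056 + 48783)*(37560*(-3887) - 15320) = (-46015*1/18056 + 48783)*(-145995720 - 15320) = (-46015/18056 + 48783)*(-146011040) = (880779833/18056)*(-146011040) = -16075447428419540/2257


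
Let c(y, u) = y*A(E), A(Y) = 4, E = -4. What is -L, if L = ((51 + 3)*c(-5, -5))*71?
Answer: 76680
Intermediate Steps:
c(y, u) = 4*y (c(y, u) = y*4 = 4*y)
L = -76680 (L = ((51 + 3)*(4*(-5)))*71 = (54*(-20))*71 = -1080*71 = -76680)
-L = -1*(-76680) = 76680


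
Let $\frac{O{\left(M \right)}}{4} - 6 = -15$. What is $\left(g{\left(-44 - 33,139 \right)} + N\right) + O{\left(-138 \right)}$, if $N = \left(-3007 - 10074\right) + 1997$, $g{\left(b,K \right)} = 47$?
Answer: $-11073$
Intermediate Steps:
$O{\left(M \right)} = -36$ ($O{\left(M \right)} = 24 + 4 \left(-15\right) = 24 - 60 = -36$)
$N = -11084$ ($N = -13081 + 1997 = -11084$)
$\left(g{\left(-44 - 33,139 \right)} + N\right) + O{\left(-138 \right)} = \left(47 - 11084\right) - 36 = -11037 - 36 = -11073$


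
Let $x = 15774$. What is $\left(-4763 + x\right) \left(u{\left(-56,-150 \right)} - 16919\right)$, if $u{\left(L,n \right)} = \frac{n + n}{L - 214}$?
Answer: $- \frac{1676545871}{9} \approx -1.8628 \cdot 10^{8}$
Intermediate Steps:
$u{\left(L,n \right)} = \frac{2 n}{-214 + L}$
$\left(-4763 + x\right) \left(u{\left(-56,-150 \right)} - 16919\right) = \left(-4763 + 15774\right) \left(2 \left(-150\right) \frac{1}{-214 - 56} - 16919\right) = 11011 \left(2 \left(-150\right) \frac{1}{-270} - 16919\right) = 11011 \left(2 \left(-150\right) \left(- \frac{1}{270}\right) - 16919\right) = 11011 \left(\frac{10}{9} - 16919\right) = 11011 \left(- \frac{152261}{9}\right) = - \frac{1676545871}{9}$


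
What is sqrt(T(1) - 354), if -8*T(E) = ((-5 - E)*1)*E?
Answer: 3*I*sqrt(157)/2 ≈ 18.795*I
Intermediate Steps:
T(E) = -E*(-5 - E)/8 (T(E) = -(-5 - E)*1*E/8 = -(-5 - E)*E/8 = -E*(-5 - E)/8)
sqrt(T(1) - 354) = sqrt((1/8)*1*(5 + 1) - 354) = sqrt((1/8)*1*6 - 354) = sqrt(3/4 - 354) = sqrt(-1413/4) = 3*I*sqrt(157)/2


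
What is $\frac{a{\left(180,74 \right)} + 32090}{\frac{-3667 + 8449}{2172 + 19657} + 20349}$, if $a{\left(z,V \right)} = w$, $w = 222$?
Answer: $\frac{705338648}{444203103} \approx 1.5879$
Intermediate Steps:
$a{\left(z,V \right)} = 222$
$\frac{a{\left(180,74 \right)} + 32090}{\frac{-3667 + 8449}{2172 + 19657} + 20349} = \frac{222 + 32090}{\frac{-3667 + 8449}{2172 + 19657} + 20349} = \frac{32312}{\frac{4782}{21829} + 20349} = \frac{32312}{\frac{444203103}{21829}} = 32312 \cdot \frac{21829}{444203103} = \frac{705338648}{444203103}$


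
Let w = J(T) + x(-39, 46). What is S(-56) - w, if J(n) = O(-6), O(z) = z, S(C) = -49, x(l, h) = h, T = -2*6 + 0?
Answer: -89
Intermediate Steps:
T = -12 (T = -12 + 0 = -12)
J(n) = -6
w = 40 (w = -6 + 46 = 40)
S(-56) - w = -49 - 1*40 = -49 - 40 = -89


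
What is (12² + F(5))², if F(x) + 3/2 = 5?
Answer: 87025/4 ≈ 21756.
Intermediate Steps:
F(x) = 7/2 (F(x) = -3/2 + 5 = 7/2)
(12² + F(5))² = (12² + 7/2)² = (144 + 7/2)² = (295/2)² = 87025/4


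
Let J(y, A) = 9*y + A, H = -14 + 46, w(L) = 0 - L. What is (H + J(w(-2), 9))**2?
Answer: 3481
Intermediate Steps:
w(L) = -L
H = 32
J(y, A) = A + 9*y
(H + J(w(-2), 9))**2 = (32 + (9 + 9*(-1*(-2))))**2 = (32 + (9 + 9*2))**2 = (32 + (9 + 18))**2 = (32 + 27)**2 = 59**2 = 3481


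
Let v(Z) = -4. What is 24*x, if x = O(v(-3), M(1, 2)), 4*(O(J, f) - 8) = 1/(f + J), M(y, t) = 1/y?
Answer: 190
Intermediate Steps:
O(J, f) = 8 + 1/(4*(J + f)) (O(J, f) = 8 + 1/(4*(f + J)) = 8 + 1/(4*(J + f)))
x = 95/12 (x = (¼ + 8*(-4) + 8/1)/(-4 + 1/1) = (¼ - 32 + 8*1)/(-4 + 1) = (¼ - 32 + 8)/(-3) = -⅓*(-95/4) = 95/12 ≈ 7.9167)
24*x = 24*(95/12) = 190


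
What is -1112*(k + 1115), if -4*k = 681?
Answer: -1050562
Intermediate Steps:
k = -681/4 (k = -¼*681 = -681/4 ≈ -170.25)
-1112*(k + 1115) = -1112*(-681/4 + 1115) = -1112*3779/4 = -1050562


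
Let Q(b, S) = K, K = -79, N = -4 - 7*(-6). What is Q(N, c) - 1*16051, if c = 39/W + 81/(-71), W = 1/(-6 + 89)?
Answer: -16130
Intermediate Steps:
W = 1/83 ≈ 0.012048
c = 229746/71 (c = 39/(1/83) + 81/(-71) = 39*83 + 81*(-1/71) = 3237 - 81/71 = 229746/71 ≈ 3235.9)
N = 38 (N = -4 + 42 = 38)
Q(b, S) = -79
Q(N, c) - 1*16051 = -79 - 1*16051 = -79 - 16051 = -16130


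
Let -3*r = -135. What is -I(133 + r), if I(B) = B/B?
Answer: -1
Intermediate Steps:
r = 45 (r = -⅓*(-135) = 45)
I(B) = 1
-I(133 + r) = -1*1 = -1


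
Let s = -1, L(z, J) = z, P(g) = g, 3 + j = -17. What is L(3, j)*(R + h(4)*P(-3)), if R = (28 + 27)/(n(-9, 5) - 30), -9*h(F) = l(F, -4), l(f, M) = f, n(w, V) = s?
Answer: -41/31 ≈ -1.3226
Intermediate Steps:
j = -20 (j = -3 - 17 = -20)
n(w, V) = -1
h(F) = -F/9
R = -55/31 (R = (28 + 27)/(-1 - 30) = 55/(-31) = 55*(-1/31) = -55/31 ≈ -1.7742)
L(3, j)*(R + h(4)*P(-3)) = 3*(-55/31 - 1/9*4*(-3)) = 3*(-55/31 - 4/9*(-3)) = 3*(-55/31 + 4/3) = 3*(-41/93) = -41/31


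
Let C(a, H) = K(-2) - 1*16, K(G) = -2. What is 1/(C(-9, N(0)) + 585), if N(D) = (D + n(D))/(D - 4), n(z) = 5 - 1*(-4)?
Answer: 1/567 ≈ 0.0017637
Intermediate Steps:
n(z) = 9 (n(z) = 5 + 4 = 9)
N(D) = (9 + D)/(-4 + D) (N(D) = (D + 9)/(D - 4) = (9 + D)/(-4 + D))
C(a, H) = -18 (C(a, H) = -2 - 1*16 = -2 - 16 = -18)
1/(C(-9, N(0)) + 585) = 1/(-18 + 585) = 1/567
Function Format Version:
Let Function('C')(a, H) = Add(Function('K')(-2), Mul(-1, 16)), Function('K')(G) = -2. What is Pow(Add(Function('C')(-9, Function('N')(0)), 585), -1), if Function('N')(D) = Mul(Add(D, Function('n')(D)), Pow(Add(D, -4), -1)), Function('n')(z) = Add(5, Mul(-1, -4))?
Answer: Rational(1, 567) ≈ 0.0017637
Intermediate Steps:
Function('n')(z) = 9 (Function('n')(z) = Add(5, 4) = 9)
Function('N')(D) = Mul(Pow(Add(-4, D), -1), Add(9, D)) (Function('N')(D) = Mul(Add(D, 9), Pow(Add(D, -4), -1)) = Mul(Add(9, D), Pow(Add(-4, D), -1)) = Mul(Pow(Add(-4, D), -1), Add(9, D)))
Function('C')(a, H) = -18 (Function('C')(a, H) = Add(-2, Mul(-1, 16)) = Add(-2, -16) = -18)
Pow(Add(Function('C')(-9, Function('N')(0)), 585), -1) = Pow(Add(-18, 585), -1) = Pow(567, -1) = Rational(1, 567)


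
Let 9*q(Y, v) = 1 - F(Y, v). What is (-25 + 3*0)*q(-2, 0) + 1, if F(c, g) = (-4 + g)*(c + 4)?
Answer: -24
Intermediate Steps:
F(c, g) = (-4 + g)*(4 + c)
q(Y, v) = 17/9 - 4*v/9 + 4*Y/9 - Y*v/9 (q(Y, v) = (1 - (-16 - 4*Y + 4*v + Y*v))/9 = (1 + (16 - 4*v + 4*Y - Y*v))/9 = (17 - 4*v + 4*Y - Y*v)/9 = 17/9 - 4*v/9 + 4*Y/9 - Y*v/9)
(-25 + 3*0)*q(-2, 0) + 1 = (-25 + 3*0)*(17/9 - 4/9*0 + (4/9)*(-2) - ⅑*(-2)*0) + 1 = (-25 + 0)*(17/9 + 0 - 8/9 + 0) + 1 = -25*1 + 1 = -25 + 1 = -24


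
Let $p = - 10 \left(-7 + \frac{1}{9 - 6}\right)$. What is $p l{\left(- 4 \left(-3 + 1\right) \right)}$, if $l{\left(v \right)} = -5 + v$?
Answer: $200$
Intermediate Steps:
$p = \frac{200}{3}$ ($p = - 10 \left(-7 + \frac{1}{3}\right) = \left(-10\right) \left(- \frac{20}{3}\right) = \frac{200}{3} \approx 66.667$)
$p l{\left(- 4 \left(-3 + 1\right) \right)} = \frac{200 \left(-5 - 4 \left(-3 + 1\right)\right)}{3} = \frac{200 \left(-5 - -8\right)}{3} = \frac{200 \left(-5 + 8\right)}{3} = \frac{200}{3} \cdot 3 = 200$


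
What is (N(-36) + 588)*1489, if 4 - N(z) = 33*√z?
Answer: 881488 - 294822*I ≈ 8.8149e+5 - 2.9482e+5*I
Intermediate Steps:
N(z) = 4 - 33*√z
(N(-36) + 588)*1489 = ((4 - 198*I) + 588)*1489 = (592 - 198*I)*1489 = 881488 - 294822*I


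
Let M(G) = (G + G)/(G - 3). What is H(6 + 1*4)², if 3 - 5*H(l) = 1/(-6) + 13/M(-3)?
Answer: 3481/900 ≈ 3.8678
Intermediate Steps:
M(G) = 2*G/(-3 + G) (M(G) = (2*G)/(-3 + G) = 2*G/(-3 + G))
H(l) = -59/30 (H(l) = ⅗ - (1/(-6) + 13/((2*(-3)/(-3 - 3))))/5 = ⅗ - (1*(-⅙) + 13/((2*(-3)/(-6))))/5 = ⅗ - (-⅙ + 13/((2*(-3)*(-⅙))))/5 = ⅗ - (-⅙ + 13/1)/5 = ⅗ - (-⅙ + 13*1)/5 = ⅗ - (-⅙ + 13)/5 = ⅗ - ⅕*77/6 = ⅗ - 77/30 = -59/30)
H(6 + 1*4)² = (-59/30)² = 3481/900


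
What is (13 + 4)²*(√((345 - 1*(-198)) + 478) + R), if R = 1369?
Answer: 395641 + 289*√1021 ≈ 4.0488e+5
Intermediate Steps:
(13 + 4)²*(√((345 - 1*(-198)) + 478) + R) = (13 + 4)²*(√((345 - 1*(-198)) + 478) + 1369) = 17²*(√((345 + 198) + 478) + 1369) = 289*(√(543 + 478) + 1369) = 289*(√1021 + 1369) = 289*(1369 + √1021) = 395641 + 289*√1021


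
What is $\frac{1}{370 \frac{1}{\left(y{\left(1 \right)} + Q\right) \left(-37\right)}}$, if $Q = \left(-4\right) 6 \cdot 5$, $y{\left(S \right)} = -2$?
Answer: $\frac{61}{5} \approx 12.2$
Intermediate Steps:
$Q = -120$ ($Q = \left(-24\right) 5 = -120$)
$\frac{1}{370 \frac{1}{\left(y{\left(1 \right)} + Q\right) \left(-37\right)}} = \frac{1}{370 \frac{1}{\left(-2 - 120\right) \left(-37\right)}} = \frac{1}{370 \frac{1}{\left(-122\right) \left(-37\right)}} = \frac{1}{370 \cdot \frac{1}{4514}} = \frac{1}{\frac{5}{61}} = \frac{61}{5}$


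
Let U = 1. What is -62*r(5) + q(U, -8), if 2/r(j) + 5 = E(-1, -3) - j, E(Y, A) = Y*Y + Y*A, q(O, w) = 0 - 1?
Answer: 59/3 ≈ 19.667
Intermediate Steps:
q(O, w) = -1
E(Y, A) = Y**2 + A*Y
r(j) = 2/(-1 - j) (r(j) = 2/(-5 + (-(-3 - 1) - j)) = 2/(-5 + (-1*(-4) - j)) = 2/(-5 + (4 - j)) = 2/(-1 - j))
-62*r(5) + q(U, -8) = -(-124)/(1 + 5) - 1 = -(-124)/6 - 1 = -62*(-1/3) - 1 = 62/3 - 1 = 59/3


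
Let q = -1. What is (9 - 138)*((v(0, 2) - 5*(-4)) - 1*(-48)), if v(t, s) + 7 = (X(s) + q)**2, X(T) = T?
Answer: -7998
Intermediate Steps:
v(t, s) = -7 + (-1 + s)**2 (v(t, s) = -7 + (s - 1)**2 = -7 + (-1 + s)**2)
(9 - 138)*((v(0, 2) - 5*(-4)) - 1*(-48)) = (9 - 138)*(((-7 + (-1 + 2)**2) - 5*(-4)) - 1*(-48)) = -129*(((-7 + 1**2) + 20) + 48) = -129*(((-7 + 1) + 20) + 48) = -129*((-6 + 20) + 48) = -129*(14 + 48) = -129*62 = -7998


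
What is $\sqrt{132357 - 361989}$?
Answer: $16 i \sqrt{897} \approx 479.2 i$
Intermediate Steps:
$\sqrt{132357 - 361989} = \sqrt{-229632} = 16 i \sqrt{897}$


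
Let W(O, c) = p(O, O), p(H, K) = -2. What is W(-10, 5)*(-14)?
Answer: 28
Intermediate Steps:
W(O, c) = -2
W(-10, 5)*(-14) = -2*(-14) = 28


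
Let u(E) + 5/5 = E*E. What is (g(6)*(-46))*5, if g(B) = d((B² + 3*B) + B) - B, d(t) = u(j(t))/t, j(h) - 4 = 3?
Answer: 1196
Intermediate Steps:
j(h) = 7 (j(h) = 4 + 3 = 7)
u(E) = -1 + E² (u(E) = -1 + E*E = -1 + E²)
d(t) = 48/t (d(t) = (-1 + 7²)/t = (-1 + 49)/t = 48/t)
g(B) = -B + 48/(B² + 4*B) (g(B) = 48/((B² + 3*B) + B) - B = 48/(B² + 4*B) - B = -B + 48/(B² + 4*B))
(g(6)*(-46))*5 = (((48 - 1*6²*(4 + 6))/(6*(4 + 6)))*(-46))*5 = (((⅙)*(48 - 1*36*10)/10)*(-46))*5 = (((⅙)*(⅒)*(48 - 360))*(-46))*5 = (((⅙)*(⅒)*(-312))*(-46))*5 = -26/5*(-46)*5 = (1196/5)*5 = 1196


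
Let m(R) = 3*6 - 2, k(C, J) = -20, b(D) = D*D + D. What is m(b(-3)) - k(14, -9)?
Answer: 36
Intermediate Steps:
b(D) = D + D**2 (b(D) = D**2 + D = D + D**2)
m(R) = 16 (m(R) = 18 - 2 = 16)
m(b(-3)) - k(14, -9) = 16 - 1*(-20) = 16 + 20 = 36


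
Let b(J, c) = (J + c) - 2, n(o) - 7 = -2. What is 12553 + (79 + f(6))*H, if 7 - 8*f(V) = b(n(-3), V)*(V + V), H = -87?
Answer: 54227/8 ≈ 6778.4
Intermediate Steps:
n(o) = 5 (n(o) = 7 - 2 = 5)
b(J, c) = -2 + J + c
f(V) = 7/8 - V*(3 + V)/4 (f(V) = 7/8 - (-2 + 5 + V)*(V + V)/8 = 7/8 - (3 + V)*2*V/8 = 7/8 - V*(3 + V)/4)
12553 + (79 + f(6))*H = 12553 + (79 + (7/8 - ¼*6*(3 + 6)))*(-87) = 12553 + (79 + (7/8 - ¼*6*9))*(-87) = 12553 + (79 + (7/8 - 27/2))*(-87) = 12553 + (79 - 101/8)*(-87) = 12553 + (531/8)*(-87) = 12553 - 46197/8 = 54227/8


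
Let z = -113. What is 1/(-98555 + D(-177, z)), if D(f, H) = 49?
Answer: -1/98506 ≈ -1.0152e-5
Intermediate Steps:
1/(-98555 + D(-177, z)) = 1/(-98555 + 49) = 1/(-98506) = -1/98506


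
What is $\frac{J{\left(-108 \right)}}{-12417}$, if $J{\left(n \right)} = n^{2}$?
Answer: $- \frac{3888}{4139} \approx -0.93936$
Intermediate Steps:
$\frac{J{\left(-108 \right)}}{-12417} = \frac{\left(-108\right)^{2}}{-12417} = 11664 \left(- \frac{1}{12417}\right) = - \frac{3888}{4139}$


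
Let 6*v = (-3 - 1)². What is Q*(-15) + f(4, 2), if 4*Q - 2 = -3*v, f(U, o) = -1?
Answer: 43/2 ≈ 21.500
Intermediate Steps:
v = 8/3 (v = (-3 - 1)²/6 = (⅙)*(-4)² = (⅙)*16 = 8/3 ≈ 2.6667)
Q = -3/2 (Q = ½ + (-3*8/3)/4 = ½ + (¼)*(-8) = ½ - 2 = -3/2 ≈ -1.5000)
Q*(-15) + f(4, 2) = -3/2*(-15) - 1 = 45/2 - 1 = 43/2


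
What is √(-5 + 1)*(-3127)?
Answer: -6254*I ≈ -6254.0*I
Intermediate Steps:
√(-5 + 1)*(-3127) = √(-4)*(-3127) = (2*I)*(-3127) = -6254*I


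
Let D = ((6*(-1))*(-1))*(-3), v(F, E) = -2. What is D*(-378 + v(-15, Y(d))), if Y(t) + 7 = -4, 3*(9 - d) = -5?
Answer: 6840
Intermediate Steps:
d = 32/3 (d = 9 - 1/3*(-5) = 9 + 5/3 = 32/3 ≈ 10.667)
Y(t) = -11 (Y(t) = -7 - 4 = -11)
D = -18 (D = -6*(-1)*(-3) = 6*(-3) = -18)
D*(-378 + v(-15, Y(d))) = -18*(-378 - 2) = -18*(-380) = 6840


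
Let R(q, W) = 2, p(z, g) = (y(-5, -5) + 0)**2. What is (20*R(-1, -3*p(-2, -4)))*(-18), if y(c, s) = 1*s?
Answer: -720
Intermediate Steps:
y(c, s) = s
p(z, g) = 25 (p(z, g) = (-5 + 0)**2 = (-5)**2 = 25)
(20*R(-1, -3*p(-2, -4)))*(-18) = (20*2)*(-18) = 40*(-18) = -720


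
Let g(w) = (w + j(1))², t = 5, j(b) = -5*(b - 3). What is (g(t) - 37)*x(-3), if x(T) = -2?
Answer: -376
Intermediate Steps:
j(b) = 15 - 5*b (j(b) = -5*(-3 + b) = 15 - 5*b)
g(w) = (10 + w)² (g(w) = (w + (15 - 5*1))² = (w + (15 - 5))² = (w + 10)² = (10 + w)²)
(g(t) - 37)*x(-3) = ((10 + 5)² - 37)*(-2) = (15² - 37)*(-2) = (225 - 37)*(-2) = 188*(-2) = -376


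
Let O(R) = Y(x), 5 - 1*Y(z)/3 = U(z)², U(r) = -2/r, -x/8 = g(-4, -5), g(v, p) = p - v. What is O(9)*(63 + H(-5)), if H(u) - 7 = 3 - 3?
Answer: 8295/8 ≈ 1036.9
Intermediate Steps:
x = 8 (x = -8*(-5 - 1*(-4)) = -8*(-5 + 4) = -8*(-1) = 8)
H(u) = 7 (H(u) = 7 + (3 - 3) = 7 + 0 = 7)
Y(z) = 15 - 12/z² (Y(z) = 15 - 3*4/z² = 15 - 12/z²)
O(R) = 237/16 (O(R) = 15 - 12/8² = 15 - 12*1/64 = 15 - 3/16 = 237/16)
O(9)*(63 + H(-5)) = 237*(63 + 7)/16 = (237/16)*70 = 8295/8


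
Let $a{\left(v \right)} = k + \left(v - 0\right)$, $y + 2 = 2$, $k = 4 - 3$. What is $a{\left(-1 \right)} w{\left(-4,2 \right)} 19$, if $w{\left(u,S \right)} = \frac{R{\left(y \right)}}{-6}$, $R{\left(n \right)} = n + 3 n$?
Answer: $0$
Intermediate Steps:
$k = 1$ ($k = 4 - 3 = 1$)
$y = 0$ ($y = -2 + 2 = 0$)
$R{\left(n \right)} = 4 n$
$a{\left(v \right)} = 1 + v$ ($a{\left(v \right)} = 1 + \left(v - 0\right) = 1 + \left(v + 0\right) = 1 + v$)
$w{\left(u,S \right)} = 0$ ($w{\left(u,S \right)} = \frac{4 \cdot 0}{-6} = 0 \left(- \frac{1}{6}\right) = 0$)
$a{\left(-1 \right)} w{\left(-4,2 \right)} 19 = \left(1 - 1\right) 0 \cdot 19 = 0 \cdot 0 \cdot 19 = 0 \cdot 19 = 0$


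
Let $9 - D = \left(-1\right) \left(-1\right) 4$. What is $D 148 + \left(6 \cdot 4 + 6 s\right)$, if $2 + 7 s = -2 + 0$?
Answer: $\frac{5324}{7} \approx 760.57$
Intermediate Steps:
$D = 5$ ($D = 9 - \left(-1\right) \left(-1\right) 4 = 9 - 1 \cdot 4 = 9 - 4 = 5$)
$s = - \frac{4}{7}$ ($s = - \frac{2}{7} + \frac{-2 + 0}{7} = - \frac{2}{7} + \frac{1}{7} \left(-2\right) = - \frac{2}{7} - \frac{2}{7} = - \frac{4}{7} \approx -0.57143$)
$D 148 + \left(6 \cdot 4 + 6 s\right) = 5 \cdot 148 + \left(6 \cdot 4 + 6 \left(- \frac{4}{7}\right)\right) = 740 + \left(24 - \frac{24}{7}\right) = 740 + \frac{144}{7} = \frac{5324}{7}$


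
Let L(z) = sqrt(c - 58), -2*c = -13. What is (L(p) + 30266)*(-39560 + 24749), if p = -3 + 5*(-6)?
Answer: -448269726 - 14811*I*sqrt(206)/2 ≈ -4.4827e+8 - 1.0629e+5*I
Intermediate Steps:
c = 13/2 (c = -1/2*(-13) = 13/2 ≈ 6.5000)
p = -33 (p = -3 - 30 = -33)
L(z) = I*sqrt(206)/2 (L(z) = sqrt(13/2 - 58) = sqrt(-103/2) = I*sqrt(206)/2)
(L(p) + 30266)*(-39560 + 24749) = (I*sqrt(206)/2 + 30266)*(-39560 + 24749) = (30266 + I*sqrt(206)/2)*(-14811) = -448269726 - 14811*I*sqrt(206)/2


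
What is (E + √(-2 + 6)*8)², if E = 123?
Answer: 19321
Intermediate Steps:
(E + √(-2 + 6)*8)² = (123 + √(-2 + 6)*8)² = (123 + √4*8)² = (123 + 2*8)² = (123 + 16)² = 139² = 19321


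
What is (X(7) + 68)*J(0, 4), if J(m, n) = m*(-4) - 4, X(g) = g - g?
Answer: -272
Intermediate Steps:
X(g) = 0
J(m, n) = -4 - 4*m (J(m, n) = -4*m - 4 = -4 - 4*m)
(X(7) + 68)*J(0, 4) = (0 + 68)*(-4 - 4*0) = 68*(-4 + 0) = 68*(-4) = -272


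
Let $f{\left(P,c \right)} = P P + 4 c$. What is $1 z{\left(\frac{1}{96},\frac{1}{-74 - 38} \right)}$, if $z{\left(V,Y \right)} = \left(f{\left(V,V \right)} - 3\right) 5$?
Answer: $- \frac{136315}{9216} \approx -14.791$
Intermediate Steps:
$f{\left(P,c \right)} = P^{2} + 4 c$
$z{\left(V,Y \right)} = -15 + 5 V^{2} + 20 V$ ($z{\left(V,Y \right)} = \left(\left(V^{2} + 4 V\right) - 3\right) 5 = \left(-3 + V^{2} + 4 V\right) 5 = -15 + 5 V^{2} + 20 V$)
$1 z{\left(\frac{1}{96},\frac{1}{-74 - 38} \right)} = 1 \left(-15 + 5 \left(\frac{1}{96}\right)^{2} + \frac{20}{96}\right) = 1 \left(-15 + \frac{5}{9216} + 20 \cdot \frac{1}{96}\right) = 1 \left(-15 + 5 \cdot \frac{1}{9216} + \frac{5}{24}\right) = 1 \left(-15 + \frac{5}{9216} + \frac{5}{24}\right) = 1 \left(- \frac{136315}{9216}\right) = - \frac{136315}{9216}$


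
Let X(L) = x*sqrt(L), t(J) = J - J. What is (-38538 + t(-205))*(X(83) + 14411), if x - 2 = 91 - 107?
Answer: -555371118 + 539532*sqrt(83) ≈ -5.5046e+8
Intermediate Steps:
x = -14 (x = 2 + (91 - 107) = 2 - 16 = -14)
t(J) = 0
X(L) = -14*sqrt(L)
(-38538 + t(-205))*(X(83) + 14411) = (-38538 + 0)*(-14*sqrt(83) + 14411) = -38538*(14411 - 14*sqrt(83)) = -555371118 + 539532*sqrt(83)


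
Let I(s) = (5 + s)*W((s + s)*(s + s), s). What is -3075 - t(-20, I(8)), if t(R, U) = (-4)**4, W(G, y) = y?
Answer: -3331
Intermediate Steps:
I(s) = s*(5 + s) (I(s) = (5 + s)*s = s*(5 + s))
t(R, U) = 256
-3075 - t(-20, I(8)) = -3075 - 1*256 = -3075 - 256 = -3331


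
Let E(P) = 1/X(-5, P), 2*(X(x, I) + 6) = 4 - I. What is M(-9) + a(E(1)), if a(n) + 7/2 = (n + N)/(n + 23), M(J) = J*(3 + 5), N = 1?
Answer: -30941/410 ≈ -75.466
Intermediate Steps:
X(x, I) = -4 - I/2 (X(x, I) = -6 + (4 - I)/2 = -6 + (2 - I/2) = -4 - I/2)
E(P) = 1/(-4 - P/2)
M(J) = 8*J (M(J) = J*8 = 8*J)
a(n) = -7/2 + (1 + n)/(23 + n) (a(n) = -7/2 + (n + 1)/(n + 23) = -7/2 + (1 + n)/(23 + n))
M(-9) + a(E(1)) = 8*(-9) + (-159 - (-10)/(8 + 1))/(2*(23 - 2/(8 + 1))) = -72 + (-159 - (-10)/9)/(2*(23 - 2/9)) = -72 + (-159 - (-10)/9)/(2*(23 - 2*⅑)) = -72 + (-159 - 5*(-2/9))/(2*(23 - 2/9)) = -72 + (-159 + 10/9)/(2*(205/9)) = -72 + (½)*(9/205)*(-1421/9) = -72 - 1421/410 = -30941/410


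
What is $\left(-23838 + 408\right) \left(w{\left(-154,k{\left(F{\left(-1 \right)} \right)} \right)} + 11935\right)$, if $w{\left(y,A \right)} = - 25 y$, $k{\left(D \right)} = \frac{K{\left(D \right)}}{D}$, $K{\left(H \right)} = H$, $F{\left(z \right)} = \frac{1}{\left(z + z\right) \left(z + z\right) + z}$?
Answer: $-369842550$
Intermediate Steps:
$F{\left(z \right)} = \frac{1}{z + 4 z^{2}}$ ($F{\left(z \right)} = \frac{1}{2 z 2 z + z} = \frac{1}{4 z^{2} + z} = \frac{1}{z + 4 z^{2}}$)
$k{\left(D \right)} = 1$ ($k{\left(D \right)} = \frac{D}{D} = 1$)
$\left(-23838 + 408\right) \left(w{\left(-154,k{\left(F{\left(-1 \right)} \right)} \right)} + 11935\right) = \left(-23838 + 408\right) \left(\left(-25\right) \left(-154\right) + 11935\right) = - 23430 \left(3850 + 11935\right) = \left(-23430\right) 15785 = -369842550$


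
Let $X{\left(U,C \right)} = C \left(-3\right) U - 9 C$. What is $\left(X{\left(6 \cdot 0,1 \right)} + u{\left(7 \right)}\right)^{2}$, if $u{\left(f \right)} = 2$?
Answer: $49$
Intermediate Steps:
$X{\left(U,C \right)} = - 9 C - 3 C U$ ($X{\left(U,C \right)} = - 3 C U - 9 C = - 9 C - 3 C U$)
$\left(X{\left(6 \cdot 0,1 \right)} + u{\left(7 \right)}\right)^{2} = \left(\left(-3\right) 1 \left(3 + 6 \cdot 0\right) + 2\right)^{2} = \left(\left(-3\right) 1 \left(3 + 0\right) + 2\right)^{2} = \left(\left(-3\right) 1 \cdot 3 + 2\right)^{2} = \left(-9 + 2\right)^{2} = \left(-7\right)^{2} = 49$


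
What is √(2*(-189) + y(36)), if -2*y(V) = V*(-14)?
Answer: 3*I*√14 ≈ 11.225*I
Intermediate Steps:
y(V) = 7*V (y(V) = -V*(-14)/2 = -(-7)*V = 7*V)
√(2*(-189) + y(36)) = √(2*(-189) + 7*36) = √(-378 + 252) = √(-126) = 3*I*√14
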